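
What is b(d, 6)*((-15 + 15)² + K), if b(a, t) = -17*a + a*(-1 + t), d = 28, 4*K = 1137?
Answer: -95508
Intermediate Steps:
K = 1137/4 (K = (¼)*1137 = 1137/4 ≈ 284.25)
b(d, 6)*((-15 + 15)² + K) = (28*(-18 + 6))*((-15 + 15)² + 1137/4) = (28*(-12))*(0² + 1137/4) = -336*(0 + 1137/4) = -336*1137/4 = -95508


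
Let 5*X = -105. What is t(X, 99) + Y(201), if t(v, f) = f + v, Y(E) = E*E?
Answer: 40479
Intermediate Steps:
X = -21 (X = (⅕)*(-105) = -21)
Y(E) = E²
t(X, 99) + Y(201) = (99 - 21) + 201² = 78 + 40401 = 40479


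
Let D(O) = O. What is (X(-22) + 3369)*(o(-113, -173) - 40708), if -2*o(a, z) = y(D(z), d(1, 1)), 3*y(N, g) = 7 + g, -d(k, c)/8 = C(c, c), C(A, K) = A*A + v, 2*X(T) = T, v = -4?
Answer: -410144441/3 ≈ -1.3671e+8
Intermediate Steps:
X(T) = T/2
C(A, K) = -4 + A**2 (C(A, K) = A*A - 4 = A**2 - 4 = -4 + A**2)
d(k, c) = 32 - 8*c**2 (d(k, c) = -8*(-4 + c**2) = 32 - 8*c**2)
y(N, g) = 7/3 + g/3 (y(N, g) = (7 + g)/3 = 7/3 + g/3)
o(a, z) = -31/6 (o(a, z) = -(7/3 + (32 - 8*1**2)/3)/2 = -(7/3 + (32 - 8*1)/3)/2 = -(7/3 + (32 - 8)/3)/2 = -(7/3 + (1/3)*24)/2 = -(7/3 + 8)/2 = -1/2*31/3 = -31/6)
(X(-22) + 3369)*(o(-113, -173) - 40708) = ((1/2)*(-22) + 3369)*(-31/6 - 40708) = (-11 + 3369)*(-244279/6) = 3358*(-244279/6) = -410144441/3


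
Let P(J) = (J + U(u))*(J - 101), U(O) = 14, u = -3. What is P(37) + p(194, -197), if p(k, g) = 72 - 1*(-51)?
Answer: -3141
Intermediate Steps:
P(J) = (-101 + J)*(14 + J) (P(J) = (J + 14)*(J - 101) = (14 + J)*(-101 + J) = (-101 + J)*(14 + J))
p(k, g) = 123 (p(k, g) = 72 + 51 = 123)
P(37) + p(194, -197) = (-1414 + 37² - 87*37) + 123 = (-1414 + 1369 - 3219) + 123 = -3264 + 123 = -3141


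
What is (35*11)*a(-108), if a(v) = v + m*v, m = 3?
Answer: -166320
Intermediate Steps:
a(v) = 4*v (a(v) = v + 3*v = 4*v)
(35*11)*a(-108) = (35*11)*(4*(-108)) = 385*(-432) = -166320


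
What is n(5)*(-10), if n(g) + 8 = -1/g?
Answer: 82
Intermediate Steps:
n(g) = -8 - 1/g
n(5)*(-10) = (-8 - 1/5)*(-10) = -41/5*(-10) = 82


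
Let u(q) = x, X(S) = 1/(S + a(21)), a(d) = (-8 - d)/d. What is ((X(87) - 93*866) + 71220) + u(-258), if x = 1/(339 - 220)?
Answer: -1993693619/213962 ≈ -9318.0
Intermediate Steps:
a(d) = (-8 - d)/d
x = 1/119 ≈ 0.0084034
X(S) = 1/(-29/21 + S) (X(S) = 1/(S + (-8 - 1*21)/21) = 1/(S + (-8 - 21)/21) = 1/(S + (1/21)*(-29)) = 1/(S - 29/21) = 1/(-29/21 + S))
u(q) = 1/119
((X(87) - 93*866) + 71220) + u(-258) = ((21/(-29 + 21*87) - 93*866) + 71220) + 1/119 = ((21/(-29 + 1827) - 80538) + 71220) + 1/119 = ((21/1798 - 80538) + 71220) + 1/119 = (-144807303/1798 + 71220) + 1/119 = -16753743/1798 + 1/119 = -1993693619/213962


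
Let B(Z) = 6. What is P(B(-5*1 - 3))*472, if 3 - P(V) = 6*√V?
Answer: 1416 - 2832*√6 ≈ -5521.0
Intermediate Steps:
P(V) = 3 - 6*√V
P(B(-5*1 - 3))*472 = (3 - 6*√6)*472 = 1416 - 2832*√6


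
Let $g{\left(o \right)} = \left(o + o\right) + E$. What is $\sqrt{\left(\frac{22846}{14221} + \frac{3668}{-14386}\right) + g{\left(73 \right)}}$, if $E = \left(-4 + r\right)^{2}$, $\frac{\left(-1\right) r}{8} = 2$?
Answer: $\frac{\sqrt{5727257738660685806}}{102291653} \approx 23.396$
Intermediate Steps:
$r = -16$ ($r = \left(-8\right) 2 = -16$)
$E = 400$ ($E = \left(-4 - 16\right)^{2} = \left(-20\right)^{2} = 400$)
$g{\left(o \right)} = 400 + 2 o$ ($g{\left(o \right)} = \left(o + o\right) + 400 = 2 o + 400 = 400 + 2 o$)
$\sqrt{\left(\frac{22846}{14221} + \frac{3668}{-14386}\right) + g{\left(73 \right)}} = \sqrt{\left(\frac{22846}{14221} + \frac{3668}{-14386}\right) + \left(400 + 2 \cdot 73\right)} = \sqrt{\left(22846 \cdot \frac{1}{14221} + 3668 \left(- \frac{1}{14386}\right)\right) + \left(400 + 146\right)} = \sqrt{\left(\frac{22846}{14221} - \frac{1834}{7193}\right) + 546} = \sqrt{\frac{138249964}{102291653} + 546} = \sqrt{\frac{55989492502}{102291653}} = \frac{\sqrt{5727257738660685806}}{102291653}$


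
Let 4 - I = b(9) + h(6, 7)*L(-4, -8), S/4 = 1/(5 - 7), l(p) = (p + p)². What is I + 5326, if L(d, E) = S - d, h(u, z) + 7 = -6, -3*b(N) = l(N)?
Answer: 5464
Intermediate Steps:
l(p) = 4*p² (l(p) = (2*p)² = 4*p²)
b(N) = -4*N²/3
h(u, z) = -13 (h(u, z) = -7 - 6 = -13)
S = -2 (S = 4/(5 - 7) = 4/(-2) = 4*(-½) = -2)
L(d, E) = -2 - d
I = 138 (I = 4 - (-4/3*9² - 13*(-2 - 1*(-4))) = 4 - (-4/3*81 - 13*(-2 + 4)) = 4 - (-108 - 13*2) = 4 - (-108 - 26) = 4 - 1*(-134) = 4 + 134 = 138)
I + 5326 = 138 + 5326 = 5464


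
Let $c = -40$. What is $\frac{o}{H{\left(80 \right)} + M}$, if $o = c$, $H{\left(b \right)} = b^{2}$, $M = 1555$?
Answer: $- \frac{8}{1591} \approx -0.0050283$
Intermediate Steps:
$o = -40$
$\frac{o}{H{\left(80 \right)} + M} = - \frac{40}{80^{2} + 1555} = - \frac{40}{6400 + 1555} = - \frac{40}{7955} = \left(-40\right) \frac{1}{7955} = - \frac{8}{1591}$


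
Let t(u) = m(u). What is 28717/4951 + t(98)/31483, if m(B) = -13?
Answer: 904032948/155872333 ≈ 5.7998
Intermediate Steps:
t(u) = -13
28717/4951 + t(98)/31483 = 28717/4951 - 13/31483 = 904032948/155872333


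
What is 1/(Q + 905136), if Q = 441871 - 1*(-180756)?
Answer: 1/1527763 ≈ 6.5455e-7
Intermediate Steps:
Q = 622627 (Q = 441871 + 180756 = 622627)
1/(Q + 905136) = 1/(622627 + 905136) = 1/1527763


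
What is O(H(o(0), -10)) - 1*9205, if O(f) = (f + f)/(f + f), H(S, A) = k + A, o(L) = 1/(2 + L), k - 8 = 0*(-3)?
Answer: -9204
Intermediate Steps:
k = 8 (k = 8 + 0*(-3) = 8 + 0 = 8)
H(S, A) = 8 + A
O(f) = 1 (O(f) = (2*f)/((2*f)) = (2*f)*(1/(2*f)) = 1)
O(H(o(0), -10)) - 1*9205 = 1 - 1*9205 = 1 - 9205 = -9204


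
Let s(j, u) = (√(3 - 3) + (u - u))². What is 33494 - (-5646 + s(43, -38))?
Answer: 39140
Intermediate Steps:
s(j, u) = 0 (s(j, u) = (√0 + 0)² = (0 + 0)² = 0² = 0)
33494 - (-5646 + s(43, -38)) = 33494 - (-5646 + 0) = 33494 - 1*(-5646) = 33494 + 5646 = 39140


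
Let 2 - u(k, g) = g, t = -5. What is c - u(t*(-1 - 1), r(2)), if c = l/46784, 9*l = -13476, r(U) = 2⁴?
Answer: 490109/35088 ≈ 13.968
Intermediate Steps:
r(U) = 16
l = -4492/3 (l = (⅑)*(-13476) = -4492/3 ≈ -1497.3)
u(k, g) = 2 - g
c = -1123/35088 (c = -4492/3/46784 = -4492/3*1/46784 = -1123/35088 ≈ -0.032005)
c - u(t*(-1 - 1), r(2)) = -1123/35088 - (2 - 1*16) = -1123/35088 - (2 - 16) = -1123/35088 - 1*(-14) = -1123/35088 + 14 = 490109/35088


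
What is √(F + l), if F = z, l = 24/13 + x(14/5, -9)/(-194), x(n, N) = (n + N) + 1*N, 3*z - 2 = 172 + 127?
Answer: √36585525405/18915 ≈ 10.112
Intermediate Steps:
z = 301/3 (z = ⅔ + (172 + 127)/3 = ⅔ + (⅓)*299 = ⅔ + 299/3 = 301/3 ≈ 100.33)
x(n, N) = n + 2*N (x(n, N) = (N + n) + N = n + 2*N)
l = 12134/6305 (l = 24/13 + (14/5 + 2*(-9))/(-194) = 24*(1/13) + (14*(⅕) - 18)*(-1/194) = 24/13 + (14/5 - 18)*(-1/194) = 24/13 - 76/5*(-1/194) = 24/13 + 38/485 = 12134/6305 ≈ 1.9245)
F = 301/3 ≈ 100.33
√(F + l) = √(301/3 + 12134/6305) = √(1934207/18915) = √36585525405/18915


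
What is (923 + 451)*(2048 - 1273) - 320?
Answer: 1064530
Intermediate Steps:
(923 + 451)*(2048 - 1273) - 320 = 1374*775 - 320 = 1064850 - 320 = 1064530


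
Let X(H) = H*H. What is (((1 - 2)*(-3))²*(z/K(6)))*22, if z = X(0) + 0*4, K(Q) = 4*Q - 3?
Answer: 0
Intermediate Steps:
X(H) = H²
K(Q) = -3 + 4*Q
z = 0 (z = 0² + 0*4 = 0 + 0 = 0)
(((1 - 2)*(-3))²*(z/K(6)))*22 = (((1 - 2)*(-3))²*(0/(-3 + 4*6)))*22 = ((-1*(-3))²*(0/(-3 + 24)))*22 = (3²*(0/21))*22 = (9*(0*(1/21)))*22 = (9*0)*22 = 0*22 = 0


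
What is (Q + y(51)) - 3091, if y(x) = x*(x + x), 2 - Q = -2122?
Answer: 4235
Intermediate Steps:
Q = 2124 (Q = 2 - 1*(-2122) = 2 + 2122 = 2124)
y(x) = 2*x² (y(x) = x*(2*x) = 2*x²)
(Q + y(51)) - 3091 = (2124 + 2*51²) - 3091 = (2124 + 2*2601) - 3091 = (2124 + 5202) - 3091 = 7326 - 3091 = 4235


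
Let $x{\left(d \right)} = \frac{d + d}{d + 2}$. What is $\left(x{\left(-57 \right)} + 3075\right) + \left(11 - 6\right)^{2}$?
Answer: $\frac{170614}{55} \approx 3102.1$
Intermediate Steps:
$x{\left(d \right)} = \frac{2 d}{2 + d}$
$\left(x{\left(-57 \right)} + 3075\right) + \left(11 - 6\right)^{2} = \left(2 \left(-57\right) \frac{1}{2 - 57} + 3075\right) + \left(11 - 6\right)^{2} = \left(2 \left(-57\right) \frac{1}{-55} + 3075\right) + 5^{2} = \left(2 \left(-57\right) \left(- \frac{1}{55}\right) + 3075\right) + 25 = \left(\frac{114}{55} + 3075\right) + 25 = \frac{169239}{55} + 25 = \frac{170614}{55}$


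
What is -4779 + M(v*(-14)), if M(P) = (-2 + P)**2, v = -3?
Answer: -3179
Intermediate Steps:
-4779 + M(v*(-14)) = -4779 + (-2 - 3*(-14))**2 = -4779 + (-2 + 42)**2 = -4779 + 40**2 = -4779 + 1600 = -3179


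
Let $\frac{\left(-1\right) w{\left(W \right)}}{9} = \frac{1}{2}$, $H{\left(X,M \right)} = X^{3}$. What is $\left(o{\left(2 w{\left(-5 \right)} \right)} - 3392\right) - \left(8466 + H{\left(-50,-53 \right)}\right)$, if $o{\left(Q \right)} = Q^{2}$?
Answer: $113223$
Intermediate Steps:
$w{\left(W \right)} = - \frac{9}{2}$
$\left(o{\left(2 w{\left(-5 \right)} \right)} - 3392\right) - \left(8466 + H{\left(-50,-53 \right)}\right) = \left(\left(2 \left(- \frac{9}{2}\right)\right)^{2} - 3392\right) - -116534 = \left(\left(-9\right)^{2} - 3392\right) - -116534 = \left(81 - 3392\right) + \left(-8466 + 125000\right) = -3311 + 116534 = 113223$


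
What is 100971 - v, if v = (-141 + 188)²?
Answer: 98762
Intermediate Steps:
v = 2209 (v = 47² = 2209)
100971 - v = 100971 - 1*2209 = 100971 - 2209 = 98762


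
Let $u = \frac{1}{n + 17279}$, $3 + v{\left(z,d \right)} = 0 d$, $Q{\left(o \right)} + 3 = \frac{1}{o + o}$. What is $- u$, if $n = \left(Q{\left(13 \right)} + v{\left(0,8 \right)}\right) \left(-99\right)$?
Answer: $- \frac{26}{464599} \approx -5.5962 \cdot 10^{-5}$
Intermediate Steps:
$Q{\left(o \right)} = -3 + \frac{1}{2 o}$ ($Q{\left(o \right)} = -3 + \frac{1}{o + o} = -3 + \frac{1}{2 o}$)
$v{\left(z,d \right)} = -3$ ($v{\left(z,d \right)} = -3 + 0 d = -3 + 0 = -3$)
$n = \frac{15345}{26}$ ($n = \left(\left(-3 + \frac{1}{2 \cdot 13}\right) - 3\right) \left(-99\right) = \left(\left(-3 + \frac{1}{2} \cdot \frac{1}{13}\right) - 3\right) \left(-99\right) = \left(\left(-3 + \frac{1}{26}\right) - 3\right) \left(-99\right) = \left(- \frac{77}{26} - 3\right) \left(-99\right) = \left(- \frac{155}{26}\right) \left(-99\right) = \frac{15345}{26} \approx 590.19$)
$u = \frac{26}{464599}$ ($u = \frac{1}{\frac{15345}{26} + 17279} = \frac{1}{\frac{464599}{26}} = \frac{26}{464599} \approx 5.5962 \cdot 10^{-5}$)
$- u = \left(-1\right) \frac{26}{464599} = - \frac{26}{464599}$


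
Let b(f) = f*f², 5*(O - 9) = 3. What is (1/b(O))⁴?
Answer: 244140625/149587343098087735296 ≈ 1.6321e-12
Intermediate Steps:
O = 48/5 (O = 9 + (⅕)*3 = 9 + ⅗ = 48/5 ≈ 9.6000)
b(f) = f³
(1/b(O))⁴ = (1/((48/5)³))⁴ = (1/(110592/125))⁴ = (125/110592)⁴ = 244140625/149587343098087735296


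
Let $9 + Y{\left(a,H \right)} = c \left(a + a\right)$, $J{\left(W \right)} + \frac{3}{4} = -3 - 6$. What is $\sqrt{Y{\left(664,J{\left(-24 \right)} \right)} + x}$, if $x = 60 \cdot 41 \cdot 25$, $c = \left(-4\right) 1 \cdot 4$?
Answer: $\sqrt{40243} \approx 200.61$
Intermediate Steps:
$J{\left(W \right)} = - \frac{39}{4}$ ($J{\left(W \right)} = - \frac{3}{4} - 9 = - \frac{39}{4}$)
$c = -16$ ($c = \left(-4\right) 4 = -16$)
$x = 61500$ ($x = 2460 \cdot 25 = 61500$)
$Y{\left(a,H \right)} = -9 - 32 a$ ($Y{\left(a,H \right)} = -9 - 16 \left(a + a\right) = -9 - 16 \cdot 2 a = -9 - 32 a$)
$\sqrt{Y{\left(664,J{\left(-24 \right)} \right)} + x} = \sqrt{\left(-9 - 21248\right) + 61500} = \sqrt{-21257 + 61500} = \sqrt{40243}$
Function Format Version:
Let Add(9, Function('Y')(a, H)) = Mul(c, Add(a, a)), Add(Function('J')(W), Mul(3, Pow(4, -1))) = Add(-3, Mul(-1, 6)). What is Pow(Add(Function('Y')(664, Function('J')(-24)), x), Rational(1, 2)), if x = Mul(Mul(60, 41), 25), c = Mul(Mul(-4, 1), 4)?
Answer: Pow(40243, Rational(1, 2)) ≈ 200.61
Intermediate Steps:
Function('J')(W) = Rational(-39, 4) (Function('J')(W) = Add(Rational(-3, 4), Add(-3, Mul(-1, 6))) = Add(Rational(-3, 4), Add(-3, -6)) = Add(Rational(-3, 4), -9) = Rational(-39, 4))
c = -16 (c = Mul(-4, 4) = -16)
x = 61500 (x = Mul(2460, 25) = 61500)
Function('Y')(a, H) = Add(-9, Mul(-32, a)) (Function('Y')(a, H) = Add(-9, Mul(-16, Add(a, a))) = Add(-9, Mul(-16, Mul(2, a))) = Add(-9, Mul(-32, a)))
Pow(Add(Function('Y')(664, Function('J')(-24)), x), Rational(1, 2)) = Pow(Add(Add(-9, Mul(-32, 664)), 61500), Rational(1, 2)) = Pow(Add(Add(-9, -21248), 61500), Rational(1, 2)) = Pow(Add(-21257, 61500), Rational(1, 2)) = Pow(40243, Rational(1, 2))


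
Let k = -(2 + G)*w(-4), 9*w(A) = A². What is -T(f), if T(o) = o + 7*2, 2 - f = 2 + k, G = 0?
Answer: -158/9 ≈ -17.556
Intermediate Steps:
w(A) = A²/9
k = -32/9 (k = -(2 + 0)*(⅑)*(-4)² = -2*(⅑)*16 = -2*16/9 = -1*32/9 = -32/9 ≈ -3.5556)
f = 32/9 (f = 2 - (2 - 32/9) = 2 - 1*(-14/9) = 2 + 14/9 = 32/9 ≈ 3.5556)
T(o) = 14 + o (T(o) = o + 14 = 14 + o)
-T(f) = -(14 + 32/9) = -1*158/9 = -158/9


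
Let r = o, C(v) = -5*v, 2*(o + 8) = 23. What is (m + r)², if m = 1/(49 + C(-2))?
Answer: 172225/13924 ≈ 12.369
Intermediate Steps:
o = 7/2 (o = -8 + (½)*23 = -8 + 23/2 = 7/2 ≈ 3.5000)
m = 1/59 (m = 1/(49 - 5*(-2)) = 1/(49 + 10) = 1/59 ≈ 0.016949)
r = 7/2 ≈ 3.5000
(m + r)² = (1/59 + 7/2)² = (415/118)² = 172225/13924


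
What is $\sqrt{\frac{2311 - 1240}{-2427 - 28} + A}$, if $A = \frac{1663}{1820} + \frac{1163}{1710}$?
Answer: $\frac{\sqrt{30034073804735}}{5093634} \approx 1.0759$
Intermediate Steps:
$A = \frac{496039}{311220}$ ($A = 1663 \cdot \frac{1}{1820} + 1163 \cdot \frac{1}{1710} = \frac{1663}{1820} + \frac{1163}{1710} = \frac{496039}{311220} \approx 1.5939$)
$\sqrt{\frac{2311 - 1240}{-2427 - 28} + A} = \sqrt{\frac{2311 - 1240}{-2427 - 28} + \frac{496039}{311220}} = \sqrt{\frac{1071}{-2455} + \frac{496039}{311220}} = \sqrt{1071 \left(- \frac{1}{2455}\right) + \frac{496039}{311220}} = \sqrt{- \frac{1071}{2455} + \frac{496039}{311220}} = \sqrt{\frac{35378365}{30561804}} = \frac{\sqrt{30034073804735}}{5093634}$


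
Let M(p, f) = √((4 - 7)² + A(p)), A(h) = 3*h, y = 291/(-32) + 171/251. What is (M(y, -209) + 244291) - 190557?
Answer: 53734 + 3*I*√7274482/2008 ≈ 53734.0 + 4.0296*I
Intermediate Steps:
y = -67569/8032 (y = 291*(-1/32) + 171*(1/251) = -291/32 + 171/251 = -67569/8032 ≈ -8.4125)
M(p, f) = √(9 + 3*p) (M(p, f) = √((4 - 7)² + 3*p) = √((-3)² + 3*p) = √(9 + 3*p))
(M(y, -209) + 244291) - 190557 = (√(9 + 3*(-67569/8032)) + 244291) - 190557 = (√(9 - 202707/8032) + 244291) - 190557 = (√(-130419/8032) + 244291) - 190557 = (3*I*√7274482/2008 + 244291) - 190557 = (244291 + 3*I*√7274482/2008) - 190557 = 53734 + 3*I*√7274482/2008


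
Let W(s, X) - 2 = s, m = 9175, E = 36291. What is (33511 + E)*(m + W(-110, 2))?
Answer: 632894734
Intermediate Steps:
W(s, X) = 2 + s
(33511 + E)*(m + W(-110, 2)) = (33511 + 36291)*(9175 + (2 - 110)) = 69802*(9175 - 108) = 69802*9067 = 632894734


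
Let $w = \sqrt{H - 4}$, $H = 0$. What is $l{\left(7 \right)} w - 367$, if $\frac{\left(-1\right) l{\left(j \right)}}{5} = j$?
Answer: $-367 - 70 i \approx -367.0 - 70.0 i$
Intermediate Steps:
$l{\left(j \right)} = - 5 j$
$w = 2 i$ ($w = \sqrt{0 - 4} = \sqrt{-4} = 2 i \approx 2.0 i$)
$l{\left(7 \right)} w - 367 = \left(-5\right) 7 \cdot 2 i - 367 = - 35 \cdot 2 i - 367 = - 70 i - 367 = -367 - 70 i$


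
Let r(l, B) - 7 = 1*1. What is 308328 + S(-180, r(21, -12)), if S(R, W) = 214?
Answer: 308542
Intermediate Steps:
r(l, B) = 8 (r(l, B) = 7 + 1*1 = 7 + 1 = 8)
308328 + S(-180, r(21, -12)) = 308328 + 214 = 308542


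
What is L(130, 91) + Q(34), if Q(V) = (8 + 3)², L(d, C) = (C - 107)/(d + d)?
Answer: 7861/65 ≈ 120.94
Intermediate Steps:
L(d, C) = (-107 + C)/(2*d) (L(d, C) = (-107 + C)/((2*d)) = (-107 + C)*(1/(2*d)) = (-107 + C)/(2*d))
Q(V) = 121 (Q(V) = 11² = 121)
L(130, 91) + Q(34) = (½)*(-107 + 91)/130 + 121 = (½)*(1/130)*(-16) + 121 = -4/65 + 121 = 7861/65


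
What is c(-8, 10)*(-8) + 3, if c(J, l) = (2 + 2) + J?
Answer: 35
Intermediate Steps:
c(J, l) = 4 + J
c(-8, 10)*(-8) + 3 = (4 - 8)*(-8) + 3 = -4*(-8) + 3 = 32 + 3 = 35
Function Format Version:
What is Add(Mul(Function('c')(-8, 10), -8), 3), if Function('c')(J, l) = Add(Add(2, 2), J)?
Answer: 35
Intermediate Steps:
Function('c')(J, l) = Add(4, J)
Add(Mul(Function('c')(-8, 10), -8), 3) = Add(Mul(Add(4, -8), -8), 3) = Add(Mul(-4, -8), 3) = Add(32, 3) = 35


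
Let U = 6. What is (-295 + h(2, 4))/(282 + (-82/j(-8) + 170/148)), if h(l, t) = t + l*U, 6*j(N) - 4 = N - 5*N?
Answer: -61938/59825 ≈ -1.0353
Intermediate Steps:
j(N) = ⅔ - 2*N/3 (j(N) = ⅔ + (N - 5*N)/6 = ⅔ + (-4*N)/6 = ⅔ - 2*N/3)
h(l, t) = t + 6*l (h(l, t) = t + l*6 = t + 6*l)
(-295 + h(2, 4))/(282 + (-82/j(-8) + 170/148)) = (-295 + (4 + 6*2))/(282 + (-82/(⅔ - ⅔*(-8)) + 170/148)) = (-295 + (4 + 12))/(282 + (-82/(⅔ + 16/3) + 170*(1/148))) = (-295 + 16)/(282 + (-82/6 + 85/74)) = -279/(282 + (-82*⅙ + 85/74)) = -279/(282 + (-41/3 + 85/74)) = -279/(282 - 2779/222) = -279/59825/222 = -279*222/59825 = -61938/59825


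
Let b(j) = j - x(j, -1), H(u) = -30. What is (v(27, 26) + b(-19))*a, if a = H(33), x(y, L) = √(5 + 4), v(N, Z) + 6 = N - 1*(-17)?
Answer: -480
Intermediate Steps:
v(N, Z) = 11 + N (v(N, Z) = -6 + (N - 1*(-17)) = -6 + (N + 17) = -6 + (17 + N) = 11 + N)
x(y, L) = 3 (x(y, L) = √9 = 3)
a = -30
b(j) = -3 + j (b(j) = j - 1*3 = j - 3 = -3 + j)
(v(27, 26) + b(-19))*a = ((11 + 27) + (-3 - 19))*(-30) = (38 - 22)*(-30) = 16*(-30) = -480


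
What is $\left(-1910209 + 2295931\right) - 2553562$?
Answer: $-2167840$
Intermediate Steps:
$\left(-1910209 + 2295931\right) - 2553562 = 385722 - 2553562 = -2167840$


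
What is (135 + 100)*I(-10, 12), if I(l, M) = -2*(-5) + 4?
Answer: 3290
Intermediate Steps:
I(l, M) = 14 (I(l, M) = 10 + 4 = 14)
(135 + 100)*I(-10, 12) = (135 + 100)*14 = 235*14 = 3290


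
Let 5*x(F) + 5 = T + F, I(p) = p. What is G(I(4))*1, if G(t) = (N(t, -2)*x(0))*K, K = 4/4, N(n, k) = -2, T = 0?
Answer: 2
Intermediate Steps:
x(F) = -1 + F/5 (x(F) = -1 + (0 + F)/5 = -1 + F/5)
K = 1 (K = 4*(1/4) = 1)
G(t) = 2 (G(t) = -2*(-1 + (1/5)*0)*1 = -2*(-1 + 0)*1 = -2*(-1)*1 = 2*1 = 2)
G(I(4))*1 = 2*1 = 2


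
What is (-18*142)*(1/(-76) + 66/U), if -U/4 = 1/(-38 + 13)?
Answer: -20032011/19 ≈ -1.0543e+6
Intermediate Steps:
U = 4/25 (U = -4/(-38 + 13) = -4/(-25) = -4*(-1/25) = 4/25 ≈ 0.16000)
(-18*142)*(1/(-76) + 66/U) = (-18*142)*(1/(-76) + 66/(4/25)) = -2556*(1*(-1/76) + 66*(25/4)) = -2556*(-1/76 + 825/2) = -2556*31349/76 = -20032011/19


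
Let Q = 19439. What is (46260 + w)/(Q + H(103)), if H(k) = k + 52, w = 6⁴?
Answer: 23778/9797 ≈ 2.4271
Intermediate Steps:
w = 1296
H(k) = 52 + k
(46260 + w)/(Q + H(103)) = (46260 + 1296)/(19439 + (52 + 103)) = 47556/(19439 + 155) = 47556/19594 = 47556*(1/19594) = 23778/9797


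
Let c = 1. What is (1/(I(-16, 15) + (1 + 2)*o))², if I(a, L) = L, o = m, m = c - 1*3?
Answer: 1/81 ≈ 0.012346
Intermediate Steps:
m = -2 (m = 1 - 1*3 = 1 - 3 = -2)
o = -2
(1/(I(-16, 15) + (1 + 2)*o))² = (1/(15 + (1 + 2)*(-2)))² = (1/(15 + 3*(-2)))² = (1/(15 - 6))² = (1/9)² = (⅑)² = 1/81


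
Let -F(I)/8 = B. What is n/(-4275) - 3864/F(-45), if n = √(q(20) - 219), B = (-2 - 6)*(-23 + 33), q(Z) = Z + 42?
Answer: -483/80 - I*√157/4275 ≈ -6.0375 - 0.002931*I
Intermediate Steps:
q(Z) = 42 + Z
B = -80 (B = -8*10 = -80)
F(I) = 640 (F(I) = -8*(-80) = 640)
n = I*√157 (n = √((42 + 20) - 219) = √(62 - 219) = √(-157) = I*√157 ≈ 12.53*I)
n/(-4275) - 3864/F(-45) = (I*√157)/(-4275) - 3864/640 = (I*√157)*(-1/4275) - 3864*1/640 = -I*√157/4275 - 483/80 = -483/80 - I*√157/4275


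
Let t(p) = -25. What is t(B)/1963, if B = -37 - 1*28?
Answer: -25/1963 ≈ -0.012736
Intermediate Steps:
B = -65 (B = -37 - 28 = -65)
t(B)/1963 = -25/1963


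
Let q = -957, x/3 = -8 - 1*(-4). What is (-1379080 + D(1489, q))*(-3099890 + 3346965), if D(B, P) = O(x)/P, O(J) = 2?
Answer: -326084535281150/957 ≈ -3.4074e+11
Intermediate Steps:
x = -12 (x = 3*(-8 - 1*(-4)) = 3*(-8 + 4) = 3*(-4) = -12)
D(B, P) = 2/P
(-1379080 + D(1489, q))*(-3099890 + 3346965) = (-1379080 + 2/(-957))*(-3099890 + 3346965) = (-1379080 + 2*(-1/957))*247075 = (-1379080 - 2/957)*247075 = -1319779562/957*247075 = -326084535281150/957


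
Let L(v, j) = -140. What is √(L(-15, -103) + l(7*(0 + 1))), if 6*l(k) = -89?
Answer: I*√5574/6 ≈ 12.443*I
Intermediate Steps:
l(k) = -89/6 (l(k) = (⅙)*(-89) = -89/6)
√(L(-15, -103) + l(7*(0 + 1))) = √(-140 - 89/6) = √(-929/6) = I*√5574/6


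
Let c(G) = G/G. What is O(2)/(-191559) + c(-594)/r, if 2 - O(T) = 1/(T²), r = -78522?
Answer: -73105/3342576844 ≈ -2.1871e-5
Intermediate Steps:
c(G) = 1
O(T) = 2 - 1/T² (O(T) = 2 - 1/(T²) = 2 - 1/T²)
O(2)/(-191559) + c(-594)/r = (2 - 1/2²)/(-191559) + 1/(-78522) = (2 - 1*¼)*(-1/191559) + 1*(-1/78522) = (2 - ¼)*(-1/191559) - 1/78522 = (7/4)*(-1/191559) - 1/78522 = -7/766236 - 1/78522 = -73105/3342576844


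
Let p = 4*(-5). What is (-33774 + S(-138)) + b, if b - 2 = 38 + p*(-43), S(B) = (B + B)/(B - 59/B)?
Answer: -624074802/18985 ≈ -32872.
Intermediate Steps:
p = -20
S(B) = 2*B/(B - 59/B) (S(B) = (2*B)/(B - 59/B) = 2*B/(B - 59/B))
b = 900 (b = 2 + (38 - 20*(-43)) = 2 + (38 + 860) = 2 + 898 = 900)
(-33774 + S(-138)) + b = (-33774 + 2*(-138)**2/(-59 + (-138)**2)) + 900 = (-33774 + 2*19044/(-59 + 19044)) + 900 = (-33774 + 2*19044/18985) + 900 = (-33774 + 2*19044*(1/18985)) + 900 = (-33774 + 38088/18985) + 900 = -641161302/18985 + 900 = -624074802/18985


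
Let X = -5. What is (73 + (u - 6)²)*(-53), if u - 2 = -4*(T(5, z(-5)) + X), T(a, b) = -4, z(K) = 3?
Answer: -58141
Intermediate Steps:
u = 38 (u = 2 - 4*(-4 - 5) = 2 - 4*(-9) = 2 + 36 = 38)
(73 + (u - 6)²)*(-53) = (73 + (38 - 6)²)*(-53) = (73 + 32²)*(-53) = (73 + 1024)*(-53) = 1097*(-53) = -58141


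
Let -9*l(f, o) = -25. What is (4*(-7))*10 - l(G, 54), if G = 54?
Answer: -2545/9 ≈ -282.78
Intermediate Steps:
l(f, o) = 25/9 (l(f, o) = -⅑*(-25) = 25/9)
(4*(-7))*10 - l(G, 54) = (4*(-7))*10 - 1*25/9 = -28*10 - 25/9 = -280 - 25/9 = -2545/9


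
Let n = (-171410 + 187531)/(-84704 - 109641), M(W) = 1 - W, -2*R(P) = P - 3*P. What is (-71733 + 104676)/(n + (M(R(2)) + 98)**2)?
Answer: 45406435/12968624 ≈ 3.5013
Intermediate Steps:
R(P) = P (R(P) = -(P - 3*P)/2 = -(-1)*P = P)
n = -343/4135 (n = 16121/(-194345) = 16121*(-1/194345) = -343/4135 ≈ -0.082950)
(-71733 + 104676)/(n + (M(R(2)) + 98)**2) = (-71733 + 104676)/(-343/4135 + ((1 - 1*2) + 98)**2) = 32943/(-343/4135 + ((1 - 2) + 98)**2) = 32943/(-343/4135 + (-1 + 98)**2) = 32943/(-343/4135 + 97**2) = 32943/(-343/4135 + 9409) = 32943/(38905872/4135) = 32943*(4135/38905872) = 45406435/12968624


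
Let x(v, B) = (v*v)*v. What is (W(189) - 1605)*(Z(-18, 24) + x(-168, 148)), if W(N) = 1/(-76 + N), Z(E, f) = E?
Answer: 859964610600/113 ≈ 7.6103e+9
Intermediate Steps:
x(v, B) = v**3 (x(v, B) = v**2*v = v**3)
(W(189) - 1605)*(Z(-18, 24) + x(-168, 148)) = (1/(-76 + 189) - 1605)*(-18 + (-168)**3) = (1/113 - 1605)*(-18 - 4741632) = (1/113 - 1605)*(-4741650) = -181364/113*(-4741650) = 859964610600/113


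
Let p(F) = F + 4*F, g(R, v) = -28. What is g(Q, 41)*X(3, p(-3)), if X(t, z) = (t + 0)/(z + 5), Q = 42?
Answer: 42/5 ≈ 8.4000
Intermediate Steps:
p(F) = 5*F
X(t, z) = t/(5 + z)
g(Q, 41)*X(3, p(-3)) = -84/(5 + 5*(-3)) = -84/(5 - 15) = -84/(-10) = -84*(-1)/10 = -28*(-3/10) = 42/5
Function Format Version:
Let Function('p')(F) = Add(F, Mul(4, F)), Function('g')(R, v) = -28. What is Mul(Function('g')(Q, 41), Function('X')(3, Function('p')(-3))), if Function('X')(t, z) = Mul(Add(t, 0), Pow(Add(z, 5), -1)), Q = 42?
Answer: Rational(42, 5) ≈ 8.4000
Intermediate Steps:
Function('p')(F) = Mul(5, F)
Function('X')(t, z) = Mul(t, Pow(Add(5, z), -1))
Mul(Function('g')(Q, 41), Function('X')(3, Function('p')(-3))) = Mul(-28, Mul(3, Pow(Add(5, Mul(5, -3)), -1))) = Mul(-28, Mul(3, Pow(Add(5, -15), -1))) = Mul(-28, Mul(3, Pow(-10, -1))) = Mul(-28, Mul(3, Rational(-1, 10))) = Mul(-28, Rational(-3, 10)) = Rational(42, 5)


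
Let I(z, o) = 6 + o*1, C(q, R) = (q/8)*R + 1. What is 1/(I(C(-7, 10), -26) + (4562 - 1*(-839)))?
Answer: 1/5381 ≈ 0.00018584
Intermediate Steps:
C(q, R) = 1 + R*q/8 (C(q, R) = (q*(⅛))*R + 1 = (q/8)*R + 1 = R*q/8 + 1 = 1 + R*q/8)
I(z, o) = 6 + o
1/(I(C(-7, 10), -26) + (4562 - 1*(-839))) = 1/((6 - 26) + (4562 - 1*(-839))) = 1/(-20 + (4562 + 839)) = 1/(-20 + 5401) = 1/5381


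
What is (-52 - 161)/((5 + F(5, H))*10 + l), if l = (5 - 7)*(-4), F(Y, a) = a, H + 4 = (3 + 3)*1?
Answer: -71/26 ≈ -2.7308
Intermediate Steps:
H = 2 (H = -4 + (3 + 3)*1 = -4 + 6*1 = -4 + 6 = 2)
l = 8 (l = -2*(-4) = 8)
(-52 - 161)/((5 + F(5, H))*10 + l) = (-52 - 161)/((5 + 2)*10 + 8) = -213/(7*10 + 8) = -213/(70 + 8) = -213/78 = -213*1/78 = -71/26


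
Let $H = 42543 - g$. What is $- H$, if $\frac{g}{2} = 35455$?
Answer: $28367$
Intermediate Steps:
$g = 70910$ ($g = 2 \cdot 35455 = 70910$)
$H = -28367$ ($H = 42543 - 70910 = -28367$)
$- H = \left(-1\right) \left(-28367\right) = 28367$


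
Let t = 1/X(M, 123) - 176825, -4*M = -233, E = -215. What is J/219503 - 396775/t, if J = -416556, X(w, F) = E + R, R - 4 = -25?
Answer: 3170845580944/9160014061603 ≈ 0.34616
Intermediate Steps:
R = -21 (R = 4 - 25 = -21)
M = 233/4 (M = -¼*(-233) = 233/4 ≈ 58.250)
X(w, F) = -236 (X(w, F) = -215 - 21 = -236)
t = -41730701/236 (t = 1/(-236) - 176825 = -1/236 - 176825 = -41730701/236 ≈ -1.7683e+5)
J/219503 - 396775/t = -416556/219503 - 396775/(-41730701/236) = -416556*1/219503 - 396775*(-236/41730701) = -416556/219503 + 93638900/41730701 = 3170845580944/9160014061603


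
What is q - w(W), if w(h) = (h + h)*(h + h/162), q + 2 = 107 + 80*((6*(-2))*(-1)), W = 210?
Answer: -789115/9 ≈ -87680.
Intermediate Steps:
q = 1065 (q = -2 + (107 + 80*((6*(-2))*(-1))) = -2 + (107 + 80*(-12*(-1))) = -2 + (107 + 80*12) = -2 + (107 + 960) = -2 + 1067 = 1065)
w(h) = 163*h²/81 (w(h) = (2*h)*(h + h*(1/162)) = (2*h)*(h + h/162) = (2*h)*(163*h/162) = 163*h²/81)
q - w(W) = 1065 - 163*210²/81 = 1065 - 163*44100/81 = 1065 - 1*798700/9 = 1065 - 798700/9 = -789115/9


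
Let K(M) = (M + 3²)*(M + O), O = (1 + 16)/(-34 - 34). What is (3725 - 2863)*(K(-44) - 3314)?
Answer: -3043291/2 ≈ -1.5216e+6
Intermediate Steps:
O = -¼ (O = 17/(-68) = 17*(-1/68) = -¼ ≈ -0.25000)
K(M) = (9 + M)*(-¼ + M) (K(M) = (M + 3²)*(M - ¼) = (M + 9)*(-¼ + M) = (9 + M)*(-¼ + M))
(3725 - 2863)*(K(-44) - 3314) = (3725 - 2863)*((-9/4 + (-44)² + (35/4)*(-44)) - 3314) = 862*((-9/4 + 1936 - 385) - 3314) = 862*(6195/4 - 3314) = 862*(-7061/4) = -3043291/2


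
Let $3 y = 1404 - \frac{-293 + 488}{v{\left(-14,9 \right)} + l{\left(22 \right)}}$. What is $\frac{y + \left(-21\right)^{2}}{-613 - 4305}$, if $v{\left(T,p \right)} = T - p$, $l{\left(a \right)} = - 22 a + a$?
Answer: $- \frac{44093}{238523} \approx -0.18486$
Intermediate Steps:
$l{\left(a \right)} = - 21 a$
$y = \frac{45409}{97}$ ($y = \frac{1404 - \frac{-293 + 488}{\left(-14 - 9\right) - 462}}{3} = \frac{1404 - \frac{195}{\left(-14 - 9\right) - 462}}{3} = \frac{1404 - \frac{195}{-23 - 462}}{3} = \frac{1404 - \frac{195}{-485}}{3} = \frac{1404 - 195 \left(- \frac{1}{485}\right)}{3} = \frac{1404 - - \frac{39}{97}}{3} = \frac{1404 + \frac{39}{97}}{3} = \frac{1}{3} \cdot \frac{136227}{97} = \frac{45409}{97} \approx 468.13$)
$\frac{y + \left(-21\right)^{2}}{-613 - 4305} = \frac{\frac{45409}{97} + \left(-21\right)^{2}}{-613 - 4305} = \frac{\frac{45409}{97} + 441}{-4918} = \frac{88186}{97} \left(- \frac{1}{4918}\right) = - \frac{44093}{238523}$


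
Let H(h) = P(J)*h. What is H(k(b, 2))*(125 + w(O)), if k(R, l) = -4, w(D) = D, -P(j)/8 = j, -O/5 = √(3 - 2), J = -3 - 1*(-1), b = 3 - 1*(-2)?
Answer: -7680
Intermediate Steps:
b = 5 (b = 3 + 2 = 5)
J = -2 (J = -3 + 1 = -2)
O = -5 (O = -5*√(3 - 2) = -5*√1 = -5*1 = -5)
P(j) = -8*j
H(h) = 16*h (H(h) = (-8*(-2))*h = 16*h)
H(k(b, 2))*(125 + w(O)) = (16*(-4))*(125 - 5) = -64*120 = -7680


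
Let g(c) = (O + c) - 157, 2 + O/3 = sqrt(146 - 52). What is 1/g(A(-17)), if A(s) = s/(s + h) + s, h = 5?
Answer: -25716/4470625 - 432*sqrt(94)/4470625 ≈ -0.0066891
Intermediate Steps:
O = -6 + 3*sqrt(94) (O = -6 + 3*sqrt(146 - 52) = -6 + 3*sqrt(94) ≈ 23.086)
A(s) = s + s/(5 + s) (A(s) = s/(s + 5) + s = s/(5 + s) + s = s + s/(5 + s))
g(c) = -163 + c + 3*sqrt(94) (g(c) = ((-6 + 3*sqrt(94)) + c) - 157 = (-6 + c + 3*sqrt(94)) - 157 = -163 + c + 3*sqrt(94))
1/g(A(-17)) = 1/(-163 - 17*(6 - 17)/(5 - 17) + 3*sqrt(94)) = 1/(-163 - 17*(-11)/(-12) + 3*sqrt(94)) = 1/(-163 - 17*(-1/12)*(-11) + 3*sqrt(94)) = 1/(-163 - 187/12 + 3*sqrt(94)) = 1/(-2143/12 + 3*sqrt(94))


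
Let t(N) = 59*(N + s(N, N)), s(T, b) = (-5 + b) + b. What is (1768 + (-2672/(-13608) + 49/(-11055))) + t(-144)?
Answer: -150529259768/6268185 ≈ -24015.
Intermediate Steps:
s(T, b) = -5 + 2*b
t(N) = -295 + 177*N (t(N) = 59*(N + (-5 + 2*N)) = 59*(-5 + 3*N) = -295 + 177*N)
(1768 + (-2672/(-13608) + 49/(-11055))) + t(-144) = (1768 + (-2672/(-13608) + 49/(-11055))) + (-295 + 177*(-144)) = (1768 + (-2672*(-1/13608) + 49*(-1/11055))) + (-295 - 25488) = (1768 + (334/1701 - 49/11055)) - 25783 = (1768 + 1203007/6268185) - 25783 = 11083354087/6268185 - 25783 = -150529259768/6268185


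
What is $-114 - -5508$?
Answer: $5394$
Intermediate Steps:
$-114 - -5508 = -114 + 5508 = 5394$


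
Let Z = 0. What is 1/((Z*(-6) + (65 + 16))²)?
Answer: 1/6561 ≈ 0.00015242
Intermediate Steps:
1/((Z*(-6) + (65 + 16))²) = 1/((0*(-6) + (65 + 16))²) = 1/((0 + 81)²) = 1/(81²) = 1/6561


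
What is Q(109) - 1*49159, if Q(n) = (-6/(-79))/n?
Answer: -423308143/8611 ≈ -49159.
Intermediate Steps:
Q(n) = 6/(79*n) (Q(n) = (-6*(-1/79))/n = 6/(79*n))
Q(109) - 1*49159 = (6/79)/109 - 1*49159 = (6/79)*(1/109) - 49159 = 6/8611 - 49159 = -423308143/8611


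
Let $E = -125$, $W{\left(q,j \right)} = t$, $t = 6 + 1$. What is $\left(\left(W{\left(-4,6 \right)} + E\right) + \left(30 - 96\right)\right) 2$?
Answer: $-368$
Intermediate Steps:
$t = 7$
$W{\left(q,j \right)} = 7$
$\left(\left(W{\left(-4,6 \right)} + E\right) + \left(30 - 96\right)\right) 2 = \left(\left(7 - 125\right) + \left(30 - 96\right)\right) 2 = \left(-118 - 66\right) 2 = \left(-184\right) 2 = -368$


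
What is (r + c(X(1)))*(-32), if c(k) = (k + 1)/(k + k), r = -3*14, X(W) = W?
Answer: 1312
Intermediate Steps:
r = -42
c(k) = (1 + k)/(2*k) (c(k) = (1 + k)/((2*k)) = (1 + k)*(1/(2*k)) = (1 + k)/(2*k))
(r + c(X(1)))*(-32) = (-42 + (½)*(1 + 1)/1)*(-32) = (-42 + (½)*1*2)*(-32) = (-42 + 1)*(-32) = -41*(-32) = 1312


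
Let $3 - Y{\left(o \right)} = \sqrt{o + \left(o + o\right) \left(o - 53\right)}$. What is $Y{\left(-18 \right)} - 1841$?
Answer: $-1838 - 3 \sqrt{282} \approx -1888.4$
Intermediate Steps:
$Y{\left(o \right)} = 3 - \sqrt{o + 2 o \left(-53 + o\right)}$ ($Y{\left(o \right)} = 3 - \sqrt{o + \left(o + o\right) \left(o - 53\right)} = 3 - \sqrt{o + 2 o \left(-53 + o\right)}$)
$Y{\left(-18 \right)} - 1841 = \left(3 - \sqrt{- 18 \left(-105 + 2 \left(-18\right)\right)}\right) - 1841 = \left(3 - \sqrt{- 18 \left(-105 - 36\right)}\right) - 1841 = \left(3 - \sqrt{\left(-18\right) \left(-141\right)}\right) - 1841 = \left(3 - \sqrt{2538}\right) - 1841 = \left(3 - 3 \sqrt{282}\right) - 1841 = -1838 - 3 \sqrt{282}$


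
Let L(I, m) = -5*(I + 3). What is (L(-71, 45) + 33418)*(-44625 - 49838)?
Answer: -3188881954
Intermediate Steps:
L(I, m) = -15 - 5*I (L(I, m) = -5*(3 + I) = -15 - 5*I)
(L(-71, 45) + 33418)*(-44625 - 49838) = ((-15 - 5*(-71)) + 33418)*(-44625 - 49838) = ((-15 + 355) + 33418)*(-94463) = (340 + 33418)*(-94463) = 33758*(-94463) = -3188881954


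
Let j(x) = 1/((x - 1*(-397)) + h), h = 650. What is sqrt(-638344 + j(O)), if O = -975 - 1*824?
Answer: I*sqrt(22561630383)/188 ≈ 798.96*I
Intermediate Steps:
O = -1799 (O = -975 - 824 = -1799)
j(x) = 1/(1047 + x) (j(x) = 1/((x - 1*(-397)) + 650) = 1/((x + 397) + 650) = 1/((397 + x) + 650) = 1/(1047 + x))
sqrt(-638344 + j(O)) = sqrt(-638344 + 1/(1047 - 1799)) = sqrt(-638344 + 1/(-752)) = sqrt(-638344 - 1/752) = sqrt(-480034689/752) = I*sqrt(22561630383)/188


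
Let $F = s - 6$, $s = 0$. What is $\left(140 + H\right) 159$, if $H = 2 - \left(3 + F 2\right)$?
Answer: $24009$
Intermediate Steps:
$F = -6$ ($F = 0 - 6 = -6$)
$H = 11$ ($H = 2 - \left(3 - 12\right) = 2 - -9 = 2 + 9 = 11$)
$\left(140 + H\right) 159 = \left(140 + 11\right) 159 = 151 \cdot 159 = 24009$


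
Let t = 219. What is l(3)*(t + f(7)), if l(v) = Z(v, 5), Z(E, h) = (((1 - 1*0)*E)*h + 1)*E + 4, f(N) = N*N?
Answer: 13936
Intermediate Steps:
f(N) = N²
Z(E, h) = 4 + E*(1 + E*h) (Z(E, h) = (((1 + 0)*E)*h + 1)*E + 4 = ((1*E)*h + 1)*E + 4 = (E*h + 1)*E + 4 = (1 + E*h)*E + 4 = E*(1 + E*h) + 4 = 4 + E*(1 + E*h))
l(v) = 4 + v + 5*v²
l(3)*(t + f(7)) = (4 + 3 + 5*3²)*(219 + 7²) = (4 + 3 + 5*9)*(219 + 49) = (4 + 3 + 45)*268 = 52*268 = 13936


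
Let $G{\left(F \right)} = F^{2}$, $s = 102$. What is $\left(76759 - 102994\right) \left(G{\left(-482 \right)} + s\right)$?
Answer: $-6097696110$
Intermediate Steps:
$\left(76759 - 102994\right) \left(G{\left(-482 \right)} + s\right) = \left(76759 - 102994\right) \left(\left(-482\right)^{2} + 102\right) = - 26235 \left(232324 + 102\right) = \left(-26235\right) 232426 = -6097696110$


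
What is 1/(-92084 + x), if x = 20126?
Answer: -1/71958 ≈ -1.3897e-5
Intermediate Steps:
1/(-92084 + x) = 1/(-92084 + 20126) = 1/(-71958) = -1/71958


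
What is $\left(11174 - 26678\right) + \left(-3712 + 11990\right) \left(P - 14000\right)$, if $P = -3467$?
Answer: $-144607330$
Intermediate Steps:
$\left(11174 - 26678\right) + \left(-3712 + 11990\right) \left(P - 14000\right) = \left(11174 - 26678\right) + \left(-3712 + 11990\right) \left(-3467 - 14000\right) = -15504 + 8278 \left(-17467\right) = -15504 - 144591826 = -144607330$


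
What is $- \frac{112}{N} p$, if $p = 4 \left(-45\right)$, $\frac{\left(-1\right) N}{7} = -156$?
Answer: $\frac{240}{13} \approx 18.462$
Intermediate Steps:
$N = 1092$ ($N = \left(-7\right) \left(-156\right) = 1092$)
$p = -180$
$- \frac{112}{N} p = - \frac{112}{1092} \left(-180\right) = \left(-112\right) \frac{1}{1092} \left(-180\right) = \left(- \frac{4}{39}\right) \left(-180\right) = \frac{240}{13}$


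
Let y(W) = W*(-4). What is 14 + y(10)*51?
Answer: -2026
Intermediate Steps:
y(W) = -4*W
14 + y(10)*51 = 14 - 4*10*51 = 14 - 40*51 = 14 - 2040 = -2026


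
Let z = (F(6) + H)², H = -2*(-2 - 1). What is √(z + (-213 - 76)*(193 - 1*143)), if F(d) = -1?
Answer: 5*I*√577 ≈ 120.1*I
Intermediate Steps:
H = 6 (H = -2*(-3) = 6)
z = 25 (z = (-1 + 6)² = 5² = 25)
√(z + (-213 - 76)*(193 - 1*143)) = √(25 + (-213 - 76)*(193 - 1*143)) = √(25 - 289*(193 - 143)) = √(25 - 289*50) = √(25 - 14450) = √(-14425) = 5*I*√577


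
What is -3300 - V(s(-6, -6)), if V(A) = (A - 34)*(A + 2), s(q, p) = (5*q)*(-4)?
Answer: -13792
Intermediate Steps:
s(q, p) = -20*q
V(A) = (-34 + A)*(2 + A)
-3300 - V(s(-6, -6)) = -3300 - (-68 + (-20*(-6))**2 - (-640)*(-6)) = -3300 - (-68 + 120**2 - 32*120) = -3300 - (-68 + 14400 - 3840) = -3300 - 1*10492 = -3300 - 10492 = -13792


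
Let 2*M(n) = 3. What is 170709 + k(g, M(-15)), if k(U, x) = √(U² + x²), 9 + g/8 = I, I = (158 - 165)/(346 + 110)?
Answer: 170709 + 5*√2705221/114 ≈ 1.7078e+5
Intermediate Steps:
I = -7/456 ≈ -0.015351
M(n) = 3/2 (M(n) = (½)*3 = 3/2)
g = -4111/57 (g = -72 + 8*(-7/456) = -72 - 7/57 = -4111/57 ≈ -72.123)
170709 + k(g, M(-15)) = 170709 + √((-4111/57)² + (3/2)²) = 170709 + √(16900321/3249 + 9/4) = 170709 + √(67630525/12996) = 170709 + 5*√2705221/114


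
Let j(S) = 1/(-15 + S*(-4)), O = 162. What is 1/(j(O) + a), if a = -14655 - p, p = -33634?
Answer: 663/12583076 ≈ 5.2690e-5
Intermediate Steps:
j(S) = 1/(-15 - 4*S)
a = 18979 (a = -14655 - 1*(-33634) = -14655 + 33634 = 18979)
1/(j(O) + a) = 1/(-1/(15 + 4*162) + 18979) = 1/(-1/(15 + 648) + 18979) = 1/(-1/663 + 18979) = 1/(12583076/663) = 663/12583076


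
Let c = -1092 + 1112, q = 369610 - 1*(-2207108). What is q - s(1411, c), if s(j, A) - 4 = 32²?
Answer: 2575690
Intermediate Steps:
q = 2576718 (q = 369610 + 2207108 = 2576718)
c = 20
s(j, A) = 1028 (s(j, A) = 4 + 32² = 4 + 1024 = 1028)
q - s(1411, c) = 2576718 - 1*1028 = 2576718 - 1028 = 2575690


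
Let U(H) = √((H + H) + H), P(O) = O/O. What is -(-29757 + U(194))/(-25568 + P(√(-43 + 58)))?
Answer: -29757/25567 + √582/25567 ≈ -1.1629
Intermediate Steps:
P(O) = 1
U(H) = √3*√H (U(H) = √(2*H + H) = √(3*H) = √3*√H)
-(-29757 + U(194))/(-25568 + P(√(-43 + 58))) = -(-29757 + √3*√194)/(-25568 + 1) = -(-29757 + √582)/(-25567) = -(-29757 + √582)*(-1)/25567 = -(29757/25567 - √582/25567) = -29757/25567 + √582/25567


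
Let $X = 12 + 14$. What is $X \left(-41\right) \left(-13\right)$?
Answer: $13858$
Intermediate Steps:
$X = 26$
$X \left(-41\right) \left(-13\right) = 26 \left(-41\right) \left(-13\right) = \left(-1066\right) \left(-13\right) = 13858$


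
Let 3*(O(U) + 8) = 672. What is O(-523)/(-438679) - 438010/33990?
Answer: -19215313063/1491069921 ≈ -12.887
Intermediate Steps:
O(U) = 216 (O(U) = -8 + (1/3)*672 = -8 + 224 = 216)
O(-523)/(-438679) - 438010/33990 = 216/(-438679) - 438010/33990 = 216*(-1/438679) - 438010*1/33990 = -216/438679 - 43801/3399 = -19215313063/1491069921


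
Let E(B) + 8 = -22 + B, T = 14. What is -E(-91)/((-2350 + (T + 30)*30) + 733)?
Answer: -11/27 ≈ -0.40741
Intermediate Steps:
E(B) = -30 + B (E(B) = -8 + (-22 + B) = -30 + B)
-E(-91)/((-2350 + (T + 30)*30) + 733) = -(-30 - 91)/((-2350 + (14 + 30)*30) + 733) = -(-121)/((-2350 + 44*30) + 733) = -(-121)/((-2350 + 1320) + 733) = -(-121)/(-1030 + 733) = -(-121)/(-297) = -(-121)*(-1)/297 = -1*11/27 = -11/27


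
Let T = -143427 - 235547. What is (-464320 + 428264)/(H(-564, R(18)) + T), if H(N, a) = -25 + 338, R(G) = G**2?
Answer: 36056/378661 ≈ 0.095220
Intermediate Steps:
H(N, a) = 313
T = -378974
(-464320 + 428264)/(H(-564, R(18)) + T) = (-464320 + 428264)/(313 - 378974) = -36056/(-378661) = -36056*(-1/378661) = 36056/378661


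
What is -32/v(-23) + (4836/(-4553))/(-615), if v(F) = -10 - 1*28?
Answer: 14964468/17733935 ≈ 0.84383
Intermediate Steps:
v(F) = -38 (v(F) = -10 - 28 = -38)
-32/v(-23) + (4836/(-4553))/(-615) = -32/(-38) + (4836/(-4553))/(-615) = -32*(-1/38) + (4836*(-1/4553))*(-1/615) = 16/19 - 4836/4553*(-1/615) = 16/19 + 1612/933365 = 14964468/17733935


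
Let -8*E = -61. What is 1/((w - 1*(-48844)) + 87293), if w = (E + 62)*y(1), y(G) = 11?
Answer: 8/1095223 ≈ 7.3045e-6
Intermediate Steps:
E = 61/8 (E = -⅛*(-61) = 61/8 ≈ 7.6250)
w = 6127/8 (w = (61/8 + 62)*11 = (557/8)*11 = 6127/8 ≈ 765.88)
1/((w - 1*(-48844)) + 87293) = 1/((6127/8 - 1*(-48844)) + 87293) = 1/((6127/8 + 48844) + 87293) = 1/(396879/8 + 87293) = 1/(1095223/8) = 8/1095223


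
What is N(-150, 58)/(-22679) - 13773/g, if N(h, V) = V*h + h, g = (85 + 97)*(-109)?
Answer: 487924167/449906002 ≈ 1.0845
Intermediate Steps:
g = -19838 (g = 182*(-109) = -19838)
N(h, V) = h + V*h
N(-150, 58)/(-22679) - 13773/g = -150*(1 + 58)/(-22679) - 13773/(-19838) = -150*59*(-1/22679) - 13773*(-1/19838) = -8850*(-1/22679) + 13773/19838 = 8850/22679 + 13773/19838 = 487924167/449906002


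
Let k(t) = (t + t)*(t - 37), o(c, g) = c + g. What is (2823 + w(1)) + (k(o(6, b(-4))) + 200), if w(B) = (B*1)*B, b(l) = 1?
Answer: 2604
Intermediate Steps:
w(B) = B**2 (w(B) = B*B = B**2)
k(t) = 2*t*(-37 + t) (k(t) = (2*t)*(-37 + t) = 2*t*(-37 + t))
(2823 + w(1)) + (k(o(6, b(-4))) + 200) = (2823 + 1**2) + (2*(6 + 1)*(-37 + (6 + 1)) + 200) = (2823 + 1) + (2*7*(-37 + 7) + 200) = 2824 + (2*7*(-30) + 200) = 2824 + (-420 + 200) = 2824 - 220 = 2604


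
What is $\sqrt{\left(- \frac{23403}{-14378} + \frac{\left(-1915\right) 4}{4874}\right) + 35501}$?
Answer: $\frac{3 \sqrt{4842914259035303178}}{35039186} \approx 188.42$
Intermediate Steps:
$\sqrt{\left(- \frac{23403}{-14378} + \frac{\left(-1915\right) 4}{4874}\right) + 35501} = \sqrt{\left(\left(-23403\right) \left(- \frac{1}{14378}\right) - \frac{3830}{2437}\right) + 35501} = \sqrt{\left(\frac{23403}{14378} - \frac{3830}{2437}\right) + 35501} = \sqrt{\frac{1965371}{35039186} + 35501} = \sqrt{\frac{1243928107557}{35039186}} = \frac{3 \sqrt{4842914259035303178}}{35039186}$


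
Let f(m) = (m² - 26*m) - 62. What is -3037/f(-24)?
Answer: -3037/1138 ≈ -2.6687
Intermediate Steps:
f(m) = -62 + m² - 26*m
-3037/f(-24) = -3037/(-62 + (-24)² - 26*(-24)) = -3037/(-62 + 576 + 624) = -3037/1138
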